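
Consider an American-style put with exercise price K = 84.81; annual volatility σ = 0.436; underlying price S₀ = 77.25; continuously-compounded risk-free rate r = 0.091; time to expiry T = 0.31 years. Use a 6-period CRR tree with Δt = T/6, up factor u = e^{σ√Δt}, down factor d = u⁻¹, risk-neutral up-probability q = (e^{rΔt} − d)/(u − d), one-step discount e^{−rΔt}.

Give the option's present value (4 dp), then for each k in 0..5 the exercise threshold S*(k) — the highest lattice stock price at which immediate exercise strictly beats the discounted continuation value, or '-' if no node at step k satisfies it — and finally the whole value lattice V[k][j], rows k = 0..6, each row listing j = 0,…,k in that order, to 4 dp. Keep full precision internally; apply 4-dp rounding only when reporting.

price = 11.2802
boundary = - - 63.3604 57.3822 63.3604 69.9613
tree:
11.2802
15.8576 6.7906
21.4496 10.3926 3.2380
27.4278 15.3035 5.5597 0.9375
32.8419 21.4496 9.2769 1.8799 0.0000
37.7452 27.4278 14.8487 3.7699 0.0000 0.0000
42.1858 32.8419 21.4496 7.5600 0.0000 0.0000 0.0000

params: Δt=0.05167 u=1.10418 d=0.90565 q=0.49898 e^(-rΔt)=0.99531
t_6 payoffs: 42.1858 32.8419 21.4496 7.5600 0.0000 0.0000 0.0000
t_5: node(5,0) S=47.0648 payoff=37.7452 vs cont=37.3473 → 37.7452 [stop]  node(5,1) S=57.3822 payoff=27.4278 vs cont=27.0300 → 27.4278 [stop]  node(5,2) S=69.9613 payoff=14.8487 vs cont=14.4508 → 14.8487 [stop]  node(5,3) S=85.2980 payoff=0.0000 vs cont=3.7699 → 3.7699 [wait]  node(5,4) S=103.9967 payoff=0.0000 vs cont=0.0000 → 0.0000 [wait]  node(5,5) S=126.7945 payoff=0.0000 vs cont=0.0000 → 0.0000 [wait]  ⇒ S*(5)=69.9613
t_4: node(4,0) S=51.9681 payoff=32.8419 vs cont=32.4441 → 32.8419 [stop]  node(4,1) S=63.3604 payoff=21.4496 vs cont=21.0518 → 21.4496 [stop]  node(4,2) S=77.2500 payoff=7.5600 vs cont=9.2769 → 9.2769 [wait]  node(4,3) S=94.1845 payoff=0.0000 vs cont=1.8799 → 1.8799 [wait]  node(4,4) S=114.8312 payoff=0.0000 vs cont=0.0000 → 0.0000 [wait]  ⇒ S*(4)=63.3604
t_3: node(3,0) S=57.3822 payoff=27.4278 vs cont=27.0300 → 27.4278 [stop]  node(3,1) S=69.9613 payoff=14.8487 vs cont=15.3035 → 15.3035 [wait]  node(3,2) S=85.2980 payoff=0.0000 vs cont=5.5597 → 5.5597 [wait]  node(3,3) S=103.9967 payoff=0.0000 vs cont=0.9375 → 0.9375 [wait]  ⇒ S*(3)=57.3822
t_2: node(2,0) S=63.3604 payoff=21.4496 vs cont=21.2777 → 21.4496 [stop]  node(2,1) S=77.2500 payoff=7.5600 vs cont=10.3926 → 10.3926 [wait]  node(2,2) S=94.1845 payoff=0.0000 vs cont=3.2380 → 3.2380 [wait]  ⇒ S*(2)=63.3604
t_1: node(1,0) S=69.9613 payoff=14.8487 vs cont=15.8576 → 15.8576 [wait]  node(1,1) S=85.2980 payoff=0.0000 vs cont=6.7906 → 6.7906 [wait]  ⇒ S*(1)=-
t_0: node(0,0) S=77.2500 payoff=7.5600 vs cont=11.2802 → 11.2802 [wait]  ⇒ S*(0)=-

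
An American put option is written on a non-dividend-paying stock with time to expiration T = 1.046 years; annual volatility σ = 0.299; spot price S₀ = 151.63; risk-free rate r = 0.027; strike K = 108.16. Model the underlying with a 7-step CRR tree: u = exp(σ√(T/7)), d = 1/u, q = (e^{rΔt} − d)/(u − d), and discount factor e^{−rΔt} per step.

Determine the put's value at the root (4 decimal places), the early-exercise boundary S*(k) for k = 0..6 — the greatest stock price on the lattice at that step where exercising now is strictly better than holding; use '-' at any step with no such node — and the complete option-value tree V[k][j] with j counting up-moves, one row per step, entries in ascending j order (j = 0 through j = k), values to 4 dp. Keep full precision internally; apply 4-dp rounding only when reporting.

Δt=0.14943  u=1.12253  d=0.89085  q=0.48859  discount=0.99597
step 7 (expiry): payoffs max(K−S,0) = 40.6434 23.0847 0.9597 0.0000 0.0000 0.0000 0.0000 0.0000
step 6: (k=6,j=0): S=75.7891, (K−S)⁺=32.3709, hold=31.9354 ⇒ V=32.3709 exercise | (k=6,j=1): S=95.4992, (K−S)⁺=12.6608, hold=12.2253 ⇒ V=12.6608 exercise | (k=6,j=2): S=120.3351, (K−S)⁺=0.0000, hold=0.4888 ⇒ V=0.4888 continue | (k=6,j=3): S=151.6300, (K−S)⁺=0.0000, hold=0.0000 ⇒ V=0.0000 continue | (k=6,j=4): S=191.0636, (K−S)⁺=0.0000, hold=0.0000 ⇒ V=0.0000 continue | (k=6,j=5): S=240.7524, (K−S)⁺=0.0000, hold=0.0000 ⇒ V=0.0000 continue | (k=6,j=6): S=303.3635, (K−S)⁺=0.0000, hold=0.0000 ⇒ V=0.0000 continue  boundary S*=95.4992
step 5: (k=5,j=0): S=85.0753, (K−S)⁺=23.0847, hold=22.6492 ⇒ V=23.0847 exercise | (k=5,j=1): S=107.2003, (K−S)⁺=0.9597, hold=6.6867 ⇒ V=6.6867 continue | (k=5,j=2): S=135.0793, (K−S)⁺=0.0000, hold=0.2490 ⇒ V=0.2490 continue | (k=5,j=3): S=170.2086, (K−S)⁺=0.0000, hold=0.0000 ⇒ V=0.0000 continue | (k=5,j=4): S=214.4738, (K−S)⁺=0.0000, hold=0.0000 ⇒ V=0.0000 continue | (k=5,j=5): S=270.2508, (K−S)⁺=0.0000, hold=0.0000 ⇒ V=0.0000 continue  boundary S*=85.0753
step 4: (k=4,j=0): S=95.4992, (K−S)⁺=12.6608, hold=15.0122 ⇒ V=15.0122 continue | (k=4,j=1): S=120.3351, (K−S)⁺=0.0000, hold=3.5271 ⇒ V=3.5271 continue | (k=4,j=2): S=151.6300, (K−S)⁺=0.0000, hold=0.1268 ⇒ V=0.1268 continue | (k=4,j=3): S=191.0636, (K−S)⁺=0.0000, hold=0.0000 ⇒ V=0.0000 continue | (k=4,j=4): S=240.7524, (K−S)⁺=0.0000, hold=0.0000 ⇒ V=0.0000 continue  boundary S*=-
step 3: (k=3,j=0): S=107.2003, (K−S)⁺=0.9597, hold=9.3629 ⇒ V=9.3629 continue | (k=3,j=1): S=135.0793, (K−S)⁺=0.0000, hold=1.8582 ⇒ V=1.8582 continue | (k=3,j=2): S=170.2086, (K−S)⁺=0.0000, hold=0.0646 ⇒ V=0.0646 continue | (k=3,j=3): S=214.4738, (K−S)⁺=0.0000, hold=0.0000 ⇒ V=0.0000 continue  boundary S*=-
step 2: (k=2,j=0): S=120.3351, (K−S)⁺=0.0000, hold=5.6733 ⇒ V=5.6733 continue | (k=2,j=1): S=151.6300, (K−S)⁺=0.0000, hold=0.9779 ⇒ V=0.9779 continue | (k=2,j=2): S=191.0636, (K−S)⁺=0.0000, hold=0.0329 ⇒ V=0.0329 continue  boundary S*=-
step 1: (k=1,j=0): S=135.0793, (K−S)⁺=0.0000, hold=3.3656 ⇒ V=3.3656 continue | (k=1,j=1): S=170.2086, (K−S)⁺=0.0000, hold=0.5141 ⇒ V=0.5141 continue  boundary S*=-
step 0: (k=0,j=0): S=151.6300, (K−S)⁺=0.0000, hold=1.9645 ⇒ V=1.9645 continue  boundary S*=-

price = 1.9645
boundary = - - - - - 85.0753 95.4992
tree:
1.9645
3.3656 0.5141
5.6733 0.9779 0.0329
9.3629 1.8582 0.0646 0.0000
15.0122 3.5271 0.1268 0.0000 0.0000
23.0847 6.6867 0.2490 0.0000 0.0000 0.0000
32.3709 12.6608 0.4888 0.0000 0.0000 0.0000 0.0000
40.6434 23.0847 0.9597 0.0000 0.0000 0.0000 0.0000 0.0000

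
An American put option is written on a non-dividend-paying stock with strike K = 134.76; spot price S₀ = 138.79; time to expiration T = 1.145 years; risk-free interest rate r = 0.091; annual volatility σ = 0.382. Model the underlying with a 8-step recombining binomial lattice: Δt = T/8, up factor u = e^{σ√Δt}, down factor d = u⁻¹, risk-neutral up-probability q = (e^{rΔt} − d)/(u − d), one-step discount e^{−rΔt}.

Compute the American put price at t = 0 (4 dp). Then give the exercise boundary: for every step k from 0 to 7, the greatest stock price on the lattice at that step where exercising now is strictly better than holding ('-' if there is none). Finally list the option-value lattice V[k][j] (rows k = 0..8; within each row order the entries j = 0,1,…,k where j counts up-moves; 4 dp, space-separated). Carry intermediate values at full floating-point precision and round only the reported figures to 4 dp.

Δt=0.14313  u=1.15548  d=0.86544  q=0.50913  discount=0.98706
step 8 (expiry): payoffs max(K−S,0) = 91.0831 76.4452 56.9017 30.8083 0.0000 0.0000 0.0000 0.0000 0.0000
step 7: (k=7,j=0): S=50.4679, (K−S)⁺=84.2921, hold=82.5483 ⇒ V=84.2921 exercise | (k=7,j=1): S=67.3817, (K−S)⁺=67.3783, hold=65.6345 ⇒ V=67.3783 exercise | (k=7,j=2): S=89.9639, (K−S)⁺=44.7961, hold=43.0523 ⇒ V=44.7961 exercise | (k=7,j=3): S=120.1144, (K−S)⁺=14.6456, hold=14.9271 ⇒ V=14.9271 continue | (k=7,j=4): S=160.3694, (K−S)⁺=0.0000, hold=0.0000 ⇒ V=0.0000 continue | (k=7,j=5): S=214.1154, (K−S)⁺=0.0000, hold=0.0000 ⇒ V=0.0000 continue | (k=7,j=6): S=285.8738, (K−S)⁺=0.0000, hold=0.0000 ⇒ V=0.0000 continue | (k=7,j=7): S=381.6813, (K−S)⁺=0.0000, hold=0.0000 ⇒ V=0.0000 continue  boundary S*=89.9639
step 6: (k=6,j=0): S=58.3148, (K−S)⁺=76.4452, hold=74.7014 ⇒ V=76.4452 exercise | (k=6,j=1): S=77.8583, (K−S)⁺=56.9017, hold=55.1579 ⇒ V=56.9017 exercise | (k=6,j=2): S=103.9517, (K−S)⁺=30.8083, hold=29.2059 ⇒ V=30.8083 exercise | (k=6,j=3): S=138.7900, (K−S)⁺=0.0000, hold=7.2324 ⇒ V=7.2324 continue | (k=6,j=4): S=185.3039, (K−S)⁺=0.0000, hold=0.0000 ⇒ V=0.0000 continue | (k=6,j=5): S=247.4065, (K−S)⁺=0.0000, hold=0.0000 ⇒ V=0.0000 continue | (k=6,j=6): S=330.3221, (K−S)⁺=0.0000, hold=0.0000 ⇒ V=0.0000 continue  boundary S*=103.9517
step 5: (k=5,j=0): S=67.3817, (K−S)⁺=67.3783, hold=65.6345 ⇒ V=67.3783 exercise | (k=5,j=1): S=89.9639, (K−S)⁺=44.7961, hold=43.0523 ⇒ V=44.7961 exercise | (k=5,j=2): S=120.1144, (K−S)⁺=14.6456, hold=18.5617 ⇒ V=18.5617 continue | (k=5,j=3): S=160.3694, (K−S)⁺=0.0000, hold=3.5042 ⇒ V=3.5042 continue | (k=5,j=4): S=214.1154, (K−S)⁺=0.0000, hold=0.0000 ⇒ V=0.0000 continue | (k=5,j=5): S=285.8738, (K−S)⁺=0.0000, hold=0.0000 ⇒ V=0.0000 continue  boundary S*=89.9639
step 4: (k=4,j=0): S=77.8583, (K−S)⁺=56.9017, hold=55.1579 ⇒ V=56.9017 exercise | (k=4,j=1): S=103.9517, (K−S)⁺=30.8083, hold=31.0325 ⇒ V=31.0325 continue | (k=4,j=2): S=138.7900, (K−S)⁺=0.0000, hold=10.7545 ⇒ V=10.7545 continue | (k=4,j=3): S=185.3039, (K−S)⁺=0.0000, hold=1.6979 ⇒ V=1.6979 continue | (k=4,j=4): S=247.4065, (K−S)⁺=0.0000, hold=0.0000 ⇒ V=0.0000 continue  boundary S*=77.8583
step 3: (k=3,j=0): S=89.9639, (K−S)⁺=44.7961, hold=43.1650 ⇒ V=44.7961 exercise | (k=3,j=1): S=120.1144, (K−S)⁺=14.6456, hold=20.4403 ⇒ V=20.4403 continue | (k=3,j=2): S=160.3694, (K−S)⁺=0.0000, hold=6.0640 ⇒ V=6.0640 continue | (k=3,j=3): S=214.1154, (K−S)⁺=0.0000, hold=0.8226 ⇒ V=0.8226 continue  boundary S*=89.9639
step 2: (k=2,j=0): S=103.9517, (K−S)⁺=30.8083, hold=31.9766 ⇒ V=31.9766 continue | (k=2,j=1): S=138.7900, (K−S)⁺=0.0000, hold=12.9511 ⇒ V=12.9511 continue | (k=2,j=2): S=185.3039, (K−S)⁺=0.0000, hold=3.3515 ⇒ V=3.3515 continue  boundary S*=-
step 1: (k=1,j=0): S=120.1144, (K−S)⁺=14.6456, hold=22.0017 ⇒ V=22.0017 continue | (k=1,j=1): S=160.3694, (K−S)⁺=0.0000, hold=7.9593 ⇒ V=7.9593 continue  boundary S*=-
step 0: (k=0,j=0): S=138.7900, (K−S)⁺=0.0000, hold=14.6601 ⇒ V=14.6601 continue  boundary S*=-

price = 14.6601
boundary = - - - 89.9639 77.8583 89.9639 103.9517 89.9639
tree:
14.6601
22.0017 7.9593
31.9766 12.9511 3.3515
44.7961 20.4403 6.0640 0.8226
56.9017 31.0325 10.7545 1.6979 0.0000
67.3783 44.7961 18.5617 3.5042 0.0000 0.0000
76.4452 56.9017 30.8083 7.2324 0.0000 0.0000 0.0000
84.2921 67.3783 44.7961 14.9271 0.0000 0.0000 0.0000 0.0000
91.0831 76.4452 56.9017 30.8083 0.0000 0.0000 0.0000 0.0000 0.0000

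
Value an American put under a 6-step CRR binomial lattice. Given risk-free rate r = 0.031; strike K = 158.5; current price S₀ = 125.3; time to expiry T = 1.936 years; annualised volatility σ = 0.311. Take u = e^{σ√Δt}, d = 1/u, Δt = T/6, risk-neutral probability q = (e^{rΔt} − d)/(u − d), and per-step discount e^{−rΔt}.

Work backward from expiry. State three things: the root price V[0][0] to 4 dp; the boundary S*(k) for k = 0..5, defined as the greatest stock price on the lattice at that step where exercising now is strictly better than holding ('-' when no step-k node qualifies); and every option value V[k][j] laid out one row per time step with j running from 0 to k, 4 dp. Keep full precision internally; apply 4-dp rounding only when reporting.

params: Δt=0.32267 u=1.19322 d=0.83806 q=0.48425 e^(-rΔt)=0.99005
t_6 payoffs: 115.0873 96.6896 70.4952 33.2000 0.0000 0.0000 0.0000
t_5: node(5,0) S=51.8012 payoff=106.6988 vs cont=105.1213 → 106.6988 [stop]  node(5,1) S=73.7537 payoff=84.7463 vs cont=83.1687 → 84.7463 [stop]  node(5,2) S=105.0095 payoff=53.4905 vs cont=51.9129 → 53.4905 [stop]  node(5,3) S=149.5111 payoff=8.9889 vs cont=16.9523 → 16.9523 [wait]  node(5,4) S=212.8718 payoff=0.0000 vs cont=0.0000 → 0.0000 [wait]  node(5,5) S=303.0838 payoff=0.0000 vs cont=0.0000 → 0.0000 [wait]  ⇒ S*(5)=105.0095
t_4: node(4,0) S=61.8104 payoff=96.6896 vs cont=95.1120 → 96.6896 [stop]  node(4,1) S=88.0048 payoff=70.4952 vs cont=68.9177 → 70.4952 [stop]  node(4,2) S=125.3000 payoff=33.2000 vs cont=35.4404 → 35.4404 [wait]  node(4,3) S=178.4004 payoff=0.0000 vs cont=8.6561 → 8.6561 [wait]  node(4,4) S=254.0039 payoff=0.0000 vs cont=0.0000 → 0.0000 [wait]  ⇒ S*(4)=88.0048
t_3: node(3,0) S=73.7537 payoff=84.7463 vs cont=83.1687 → 84.7463 [stop]  node(3,1) S=105.0095 payoff=53.4905 vs cont=52.9871 → 53.4905 [stop]  node(3,2) S=149.5111 payoff=8.9889 vs cont=22.2463 → 22.2463 [wait]  node(3,3) S=212.8718 payoff=0.0000 vs cont=4.4199 → 4.4199 [wait]  ⇒ S*(3)=105.0095
t_2: node(2,0) S=88.0048 payoff=70.4952 vs cont=68.9177 → 70.4952 [stop]  node(2,1) S=125.3000 payoff=33.2000 vs cont=37.9785 → 37.9785 [wait]  node(2,2) S=178.4004 payoff=0.0000 vs cont=13.4783 → 13.4783 [wait]  ⇒ S*(2)=88.0048
t_1: node(1,0) S=105.0095 payoff=53.4905 vs cont=54.2039 → 54.2039 [wait]  node(1,1) S=149.5111 payoff=8.9889 vs cont=25.8543 → 25.8543 [wait]  ⇒ S*(1)=-
t_0: node(0,0) S=125.3000 payoff=33.2000 vs cont=40.0726 → 40.0726 [wait]  ⇒ S*(0)=-

price = 40.0726
boundary = - - 88.0048 105.0095 88.0048 105.0095
tree:
40.0726
54.2039 25.8543
70.4952 37.9785 13.4783
84.7463 53.4905 22.2463 4.4199
96.6896 70.4952 35.4404 8.6561 0.0000
106.6988 84.7463 53.4905 16.9523 0.0000 0.0000
115.0873 96.6896 70.4952 33.2000 0.0000 0.0000 0.0000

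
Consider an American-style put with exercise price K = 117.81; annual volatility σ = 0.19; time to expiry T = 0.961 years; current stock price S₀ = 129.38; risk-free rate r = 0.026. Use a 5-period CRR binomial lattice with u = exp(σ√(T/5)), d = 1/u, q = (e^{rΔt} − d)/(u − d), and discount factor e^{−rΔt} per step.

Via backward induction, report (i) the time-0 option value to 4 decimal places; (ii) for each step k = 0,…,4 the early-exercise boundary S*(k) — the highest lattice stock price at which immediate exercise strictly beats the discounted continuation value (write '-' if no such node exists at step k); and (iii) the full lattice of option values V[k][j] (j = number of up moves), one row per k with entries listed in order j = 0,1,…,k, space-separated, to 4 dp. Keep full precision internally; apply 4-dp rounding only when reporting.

price = 3.4568
boundary = - - - 100.7722 92.7182
tree:
3.4568
6.0735 0.9689
10.3787 1.9840 0.0000
17.0378 4.0629 0.0000 0.0000
25.0918 8.3201 0.0000 0.0000 0.0000
32.5020 17.0378 0.0000 0.0000 0.0000 0.0000

Δt=0.19220  u=1.08686  d=0.92008  q=0.50922  discount=0.99502
step 5 (expiry): payoffs max(K−S,0) = 32.5020 17.0378 0.0000 0.0000 0.0000 0.0000
step 4: (k=4,j=0): S=92.7182, (K−S)⁺=25.0918, hold=24.5045 ⇒ V=25.0918 exercise | (k=4,j=1): S=109.5257, (K−S)⁺=8.2843, hold=8.3201 ⇒ V=8.3201 continue | (k=4,j=2): S=129.3800, (K−S)⁺=0.0000, hold=0.0000 ⇒ V=0.0000 continue | (k=4,j=3): S=152.8334, (K−S)⁺=0.0000, hold=0.0000 ⇒ V=0.0000 continue | (k=4,j=4): S=180.5382, (K−S)⁺=0.0000, hold=0.0000 ⇒ V=0.0000 continue  boundary S*=92.7182
step 3: (k=3,j=0): S=100.7722, (K−S)⁺=17.0378, hold=16.4687 ⇒ V=17.0378 exercise | (k=3,j=1): S=119.0397, (K−S)⁺=0.0000, hold=4.0629 ⇒ V=4.0629 continue | (k=3,j=2): S=140.6186, (K−S)⁺=0.0000, hold=0.0000 ⇒ V=0.0000 continue | (k=3,j=3): S=166.1092, (K−S)⁺=0.0000, hold=0.0000 ⇒ V=0.0000 continue  boundary S*=100.7722
step 2: (k=2,j=0): S=109.5257, (K−S)⁺=8.2843, hold=10.3787 ⇒ V=10.3787 continue | (k=2,j=1): S=129.3800, (K−S)⁺=0.0000, hold=1.9840 ⇒ V=1.9840 continue | (k=2,j=2): S=152.8334, (K−S)⁺=0.0000, hold=0.0000 ⇒ V=0.0000 continue  boundary S*=-
step 1: (k=1,j=0): S=119.0397, (K−S)⁺=0.0000, hold=6.0735 ⇒ V=6.0735 continue | (k=1,j=1): S=140.6186, (K−S)⁺=0.0000, hold=0.9689 ⇒ V=0.9689 continue  boundary S*=-
step 0: (k=0,j=0): S=129.3800, (K−S)⁺=0.0000, hold=3.4568 ⇒ V=3.4568 continue  boundary S*=-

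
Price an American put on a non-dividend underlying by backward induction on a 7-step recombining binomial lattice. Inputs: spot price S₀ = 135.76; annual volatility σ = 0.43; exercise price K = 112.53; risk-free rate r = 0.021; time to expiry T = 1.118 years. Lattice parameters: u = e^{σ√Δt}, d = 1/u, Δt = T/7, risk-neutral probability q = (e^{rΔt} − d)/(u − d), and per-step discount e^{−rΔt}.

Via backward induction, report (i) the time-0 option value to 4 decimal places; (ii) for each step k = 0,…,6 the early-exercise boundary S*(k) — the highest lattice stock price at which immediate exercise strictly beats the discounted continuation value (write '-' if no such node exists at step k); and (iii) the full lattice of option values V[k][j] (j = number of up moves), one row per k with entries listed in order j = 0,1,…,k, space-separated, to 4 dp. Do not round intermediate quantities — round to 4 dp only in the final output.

price = 11.0791
boundary = - - - - 68.2722 81.0730 68.2722
tree:
11.0791
16.4838 4.9871
23.8252 8.2191 1.3323
33.2163 13.2727 2.5074 0.0000
44.2578 20.8470 4.7189 0.0000 0.0000
55.0374 31.4570 8.8811 0.0000 0.0000 0.0000
64.1150 44.2578 16.7145 0.0000 0.0000 0.0000 0.0000
71.7593 55.0374 31.4570 0.0000 0.0000 0.0000 0.0000 0.0000

params: Δt=0.15971 u=1.18750 d=0.84211 q=0.46687 e^(-rΔt)=0.99665
t_7 payoffs: 71.7593 55.0374 31.4570 0.0000 0.0000 0.0000 0.0000 0.0000
t_6: node(6,0) S=48.4150 payoff=64.1150 vs cont=63.7382 → 64.1150 [stop]  node(6,1) S=68.2722 payoff=44.2578 vs cont=43.8810 → 44.2578 [stop]  node(6,2) S=96.2738 payoff=16.2562 vs cont=16.7145 → 16.7145 [wait]  node(6,3) S=135.7600 payoff=0.0000 vs cont=0.0000 → 0.0000 [wait]  node(6,4) S=191.4413 payoff=0.0000 vs cont=0.0000 → 0.0000 [wait]  node(6,5) S=269.9601 payoff=0.0000 vs cont=0.0000 → 0.0000 [wait]  node(6,6) S=380.6829 payoff=0.0000 vs cont=0.0000 → 0.0000 [wait]  ⇒ S*(6)=68.2722
t_5: node(5,0) S=57.4926 payoff=55.0374 vs cont=54.6606 → 55.0374 [stop]  node(5,1) S=81.0730 payoff=31.4570 vs cont=31.2935 → 31.4570 [stop]  node(5,2) S=114.3247 payoff=0.0000 vs cont=8.8811 → 8.8811 [wait]  node(5,3) S=161.2144 payoff=0.0000 vs cont=0.0000 → 0.0000 [wait]  node(5,4) S=227.3357 payoff=0.0000 vs cont=0.0000 → 0.0000 [wait]  node(5,5) S=320.5763 payoff=0.0000 vs cont=0.0000 → 0.0000 [wait]  ⇒ S*(5)=81.0730
t_4: node(4,0) S=68.2722 payoff=44.2578 vs cont=43.8810 → 44.2578 [stop]  node(4,1) S=96.2738 payoff=16.2562 vs cont=20.8470 → 20.8470 [wait]  node(4,2) S=135.7600 payoff=0.0000 vs cont=4.7189 → 4.7189 [wait]  node(4,3) S=191.4413 payoff=0.0000 vs cont=0.0000 → 0.0000 [wait]  node(4,4) S=269.9601 payoff=0.0000 vs cont=0.0000 → 0.0000 [wait]  ⇒ S*(4)=68.2722
t_3: node(3,0) S=81.0730 payoff=31.4570 vs cont=33.2163 → 33.2163 [wait]  node(3,1) S=114.3247 payoff=0.0000 vs cont=13.2727 → 13.2727 [wait]  node(3,2) S=161.2144 payoff=0.0000 vs cont=2.5074 → 2.5074 [wait]  node(3,3) S=227.3357 payoff=0.0000 vs cont=0.0000 → 0.0000 [wait]  ⇒ S*(3)=-
t_2: node(2,0) S=96.2738 payoff=16.2562 vs cont=23.8252 → 23.8252 [wait]  node(2,1) S=135.7600 payoff=0.0000 vs cont=8.2191 → 8.2191 [wait]  node(2,2) S=191.4413 payoff=0.0000 vs cont=1.3323 → 1.3323 [wait]  ⇒ S*(2)=-
t_1: node(1,0) S=114.3247 payoff=0.0000 vs cont=16.4838 → 16.4838 [wait]  node(1,1) S=161.2144 payoff=0.0000 vs cont=4.9871 → 4.9871 [wait]  ⇒ S*(1)=-
t_0: node(0,0) S=135.7600 payoff=0.0000 vs cont=11.0791 → 11.0791 [wait]  ⇒ S*(0)=-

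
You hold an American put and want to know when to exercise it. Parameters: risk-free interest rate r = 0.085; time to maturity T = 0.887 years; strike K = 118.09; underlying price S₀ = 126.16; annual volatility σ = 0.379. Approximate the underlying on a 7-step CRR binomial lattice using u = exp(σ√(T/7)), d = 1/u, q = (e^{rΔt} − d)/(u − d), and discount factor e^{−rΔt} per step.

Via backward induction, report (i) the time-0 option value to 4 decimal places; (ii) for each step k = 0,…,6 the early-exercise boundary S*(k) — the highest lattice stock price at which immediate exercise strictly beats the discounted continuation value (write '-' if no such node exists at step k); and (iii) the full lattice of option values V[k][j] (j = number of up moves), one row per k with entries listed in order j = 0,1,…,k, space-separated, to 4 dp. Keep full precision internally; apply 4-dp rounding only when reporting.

price = 10.7141
boundary = - - - 84.1679 73.5453 84.1679 96.3248
tree:
10.7141
16.2647 5.5314
23.9308 9.1382 2.1332
33.9221 14.7013 3.9098 0.4467
44.5447 22.8535 7.0675 0.9147 0.0000
53.8267 33.9221 12.5505 1.8729 0.0000 0.0000
61.9372 44.5447 21.7652 3.8349 0.0000 0.0000 0.0000
69.0241 53.8267 33.9221 7.8523 0.0000 0.0000 0.0000 0.0000

Δt=0.12671, u=1.14444, d=0.87379, q=0.50633, disc=e^(-rΔt)=0.98929
k=7 terminal: V=max(K-S,0) → 69.0241 53.8267 33.9221 7.8523 0.0000 0.0000 0.0000 0.0000
k=6: j=0 S=56.1528 intr=61.9372 cont=60.6721 V=61.9372[EX]; j=1 S=73.5453 intr=44.5447 cont=43.2796 V=44.5447[EX]; j=2 S=96.3248 intr=21.7652 cont=20.5001 V=21.7652[EX]; j=3 S=126.1600 intr=0.0000 cont=3.8349 V=3.8349[hold]; j=4 S=165.2362 intr=0.0000 cont=0.0000 V=0.0000[hold]; j=5 S=216.4156 intr=0.0000 cont=0.0000 V=0.0000[hold]; j=6 S=283.4471 intr=0.0000 cont=0.0000 V=0.0000[hold]  S*(6)=96.3248
k=5: j=0 S=64.2633 intr=53.8267 cont=52.5616 V=53.8267[EX]; j=1 S=84.1679 intr=33.9221 cont=32.6570 V=33.9221[EX]; j=2 S=110.2377 intr=7.8523 cont=12.5505 V=12.5505[hold]; j=3 S=144.3821 intr=0.0000 cont=1.8729 V=1.8729[hold]; j=4 S=189.1023 intr=0.0000 cont=0.0000 V=0.0000[hold]; j=5 S=247.6739 intr=0.0000 cont=0.0000 V=0.0000[hold]  S*(5)=84.1679
k=4: j=0 S=73.5453 intr=44.5447 cont=43.2796 V=44.5447[EX]; j=1 S=96.3248 intr=21.7652 cont=22.8535 V=22.8535[hold]; j=2 S=126.1600 intr=0.0000 cont=7.0675 V=7.0675[hold]; j=3 S=165.2362 intr=0.0000 cont=0.9147 V=0.9147[hold]; j=4 S=216.4156 intr=0.0000 cont=0.0000 V=0.0000[hold]  S*(4)=73.5453
k=3: j=0 S=84.1679 intr=33.9221 cont=33.2021 V=33.9221[EX]; j=1 S=110.2377 intr=7.8523 cont=14.7013 V=14.7013[hold]; j=2 S=144.3821 intr=0.0000 cont=3.9098 V=3.9098[hold]; j=3 S=189.1023 intr=0.0000 cont=0.4467 V=0.4467[hold]  S*(3)=84.1679
k=2: j=0 S=96.3248 intr=21.7652 cont=23.9308 V=23.9308[hold]; j=1 S=126.1600 intr=0.0000 cont=9.1382 V=9.1382[hold]; j=2 S=165.2362 intr=0.0000 cont=2.1332 V=2.1332[hold]  S*(2)=-
k=1: j=0 S=110.2377 intr=7.8523 cont=16.2647 V=16.2647[hold]; j=1 S=144.3821 intr=0.0000 cont=5.5314 V=5.5314[hold]  S*(1)=-
k=0: j=0 S=126.1600 intr=0.0000 cont=10.7141 V=10.7141[hold]  S*(0)=-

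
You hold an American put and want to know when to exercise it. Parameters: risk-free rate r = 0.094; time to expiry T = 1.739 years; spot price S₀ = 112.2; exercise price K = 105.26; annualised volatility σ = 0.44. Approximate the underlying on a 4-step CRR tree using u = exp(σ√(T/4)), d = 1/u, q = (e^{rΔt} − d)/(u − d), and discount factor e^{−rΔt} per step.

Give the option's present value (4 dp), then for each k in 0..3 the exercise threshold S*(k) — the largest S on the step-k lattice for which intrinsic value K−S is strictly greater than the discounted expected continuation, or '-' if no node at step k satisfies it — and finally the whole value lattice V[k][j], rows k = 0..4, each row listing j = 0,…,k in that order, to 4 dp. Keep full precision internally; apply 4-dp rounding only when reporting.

Δt=0.43475, u=1.33658, d=0.74818, q=0.49887, disc=e^(-rΔt)=0.95996
k=4 terminal: V=max(K-S,0) → 70.1032 42.4540 0.0000 0.0000 0.0000
k=3: j=0 S=46.9899 intr=58.2701 cont=54.0552 V=58.2701[EX]; j=1 S=83.9454 intr=21.3146 cont=20.4232 V=21.3146[EX]; j=2 S=149.9646 intr=0.0000 cont=0.0000 V=0.0000[hold]; j=3 S=267.9050 intr=0.0000 cont=0.0000 V=0.0000[hold]  S*(3)=83.9454
k=2: j=0 S=62.8060 intr=42.4540 cont=38.2391 V=42.4540[EX]; j=1 S=112.2000 intr=0.0000 cont=10.2537 V=10.2537[hold]; j=2 S=200.4402 intr=0.0000 cont=0.0000 V=0.0000[hold]  S*(2)=62.8060
k=1: j=0 S=83.9454 intr=21.3146 cont=25.3336 V=25.3336[hold]; j=1 S=149.9646 intr=0.0000 cont=4.9327 V=4.9327[hold]  S*(1)=-
k=0: j=0 S=112.2000 intr=0.0000 cont=14.5494 V=14.5494[hold]  S*(0)=-

price = 14.5494
boundary = - - 62.8060 83.9454
tree:
14.5494
25.3336 4.9327
42.4540 10.2537 0.0000
58.2701 21.3146 0.0000 0.0000
70.1032 42.4540 0.0000 0.0000 0.0000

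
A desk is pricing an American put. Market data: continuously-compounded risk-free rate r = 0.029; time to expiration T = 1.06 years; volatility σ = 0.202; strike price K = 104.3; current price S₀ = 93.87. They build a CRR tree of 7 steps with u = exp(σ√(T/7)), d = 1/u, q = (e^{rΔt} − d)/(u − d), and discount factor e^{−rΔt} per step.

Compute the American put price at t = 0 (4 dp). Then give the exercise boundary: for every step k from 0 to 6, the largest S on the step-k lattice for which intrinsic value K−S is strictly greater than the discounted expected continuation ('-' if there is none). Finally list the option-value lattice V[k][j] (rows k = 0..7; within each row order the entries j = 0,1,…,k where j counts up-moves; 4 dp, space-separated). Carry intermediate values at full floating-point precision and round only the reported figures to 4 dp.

price = 12.9886
boundary = - - 80.2141 74.1502 80.2141 86.7738 93.8700
tree:
12.9886
18.0082 8.2458
24.0859 12.2854 4.4099
30.1498 17.6151 7.2367 1.7139
35.7552 24.0859 11.5087 3.1672 0.3230
40.9369 30.1498 17.5262 5.7879 0.6598 0.0000
45.7269 35.7552 24.0859 10.4300 1.3479 0.0000 0.0000
50.1548 40.9369 30.1498 17.5262 2.7535 0.0000 0.0000 0.0000

Δt=0.15143, u=1.08178, d=0.92440, q=0.50832, disc=e^(-rΔt)=0.99562
k=7 terminal: V=max(K-S,0) → 50.1548 40.9369 30.1498 17.5262 2.7535 0.0000 0.0000 0.0000
k=6: j=0 S=58.5731 intr=45.7269 cont=45.2699 V=45.7269[EX]; j=1 S=68.5448 intr=35.7552 cont=35.2982 V=35.7552[EX]; j=2 S=80.2141 intr=24.0859 cont=23.6289 V=24.0859[EX]; j=3 S=93.8700 intr=10.4300 cont=9.9730 V=10.4300[EX]; j=4 S=109.8508 intr=0.0000 cont=1.3479 V=1.3479[hold]; j=5 S=128.5521 intr=0.0000 cont=0.0000 V=0.0000[hold]; j=6 S=150.4373 intr=0.0000 cont=0.0000 V=0.0000[hold]  S*(6)=93.8700
k=5: j=0 S=63.3631 intr=40.9369 cont=40.4799 V=40.9369[EX]; j=1 S=74.1502 intr=30.1498 cont=29.6928 V=30.1498[EX]; j=2 S=86.7738 intr=17.5262 cont=17.0692 V=17.5262[EX]; j=3 S=101.5465 intr=2.7535 cont=5.7879 V=5.7879[hold]; j=4 S=118.8341 intr=0.0000 cont=0.6598 V=0.6598[hold]; j=5 S=139.0649 intr=0.0000 cont=0.0000 V=0.0000[hold]  S*(5)=86.7738
k=4: j=0 S=68.5448 intr=35.7552 cont=35.2982 V=35.7552[EX]; j=1 S=80.2141 intr=24.0859 cont=23.6289 V=24.0859[EX]; j=2 S=93.8700 intr=10.4300 cont=11.5087 V=11.5087[hold]; j=3 S=109.8508 intr=0.0000 cont=3.1672 V=3.1672[hold]; j=4 S=128.5521 intr=0.0000 cont=0.3230 V=0.3230[hold]  S*(4)=80.2141
k=3: j=0 S=74.1502 intr=30.1498 cont=29.6928 V=30.1498[EX]; j=1 S=86.7738 intr=17.5262 cont=17.6151 V=17.6151[hold]; j=2 S=101.5465 intr=2.7535 cont=7.2367 V=7.2367[hold]; j=3 S=118.8341 intr=0.0000 cont=1.7139 V=1.7139[hold]  S*(3)=74.1502
k=2: j=0 S=80.2141 intr=24.0859 cont=23.6739 V=24.0859[EX]; j=1 S=93.8700 intr=10.4300 cont=12.2854 V=12.2854[hold]; j=2 S=109.8508 intr=0.0000 cont=4.4099 V=4.4099[hold]  S*(2)=80.2141
k=1: j=0 S=86.7738 intr=17.5262 cont=18.0082 V=18.0082[hold]; j=1 S=101.5465 intr=2.7535 cont=8.2458 V=8.2458[hold]  S*(1)=-
k=0: j=0 S=93.8700 intr=10.4300 cont=12.9886 V=12.9886[hold]  S*(0)=-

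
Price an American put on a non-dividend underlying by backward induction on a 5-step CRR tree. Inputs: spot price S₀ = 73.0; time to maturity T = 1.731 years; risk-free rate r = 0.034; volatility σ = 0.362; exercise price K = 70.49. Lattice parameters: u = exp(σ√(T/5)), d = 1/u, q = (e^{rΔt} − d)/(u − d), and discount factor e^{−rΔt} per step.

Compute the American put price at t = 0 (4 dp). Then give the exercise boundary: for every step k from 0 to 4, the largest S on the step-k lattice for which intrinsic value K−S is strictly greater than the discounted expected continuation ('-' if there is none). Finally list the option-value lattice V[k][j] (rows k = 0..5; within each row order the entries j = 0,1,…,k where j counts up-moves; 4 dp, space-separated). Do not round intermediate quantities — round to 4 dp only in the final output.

Δt=0.34620  u=1.23738  d=0.80816  q=0.47454  discount=0.98830
step 5 (expiry): payoffs max(K−S,0) = 45.3244 31.9587 11.4944 0.0000 0.0000 0.0000
step 4: (k=4,j=0): S=31.1394, (K−S)⁺=39.3506, hold=38.5257 ⇒ V=39.3506 exercise | (k=4,j=1): S=47.6778, (K−S)⁺=22.8122, hold=21.9873 ⇒ V=22.8122 exercise | (k=4,j=2): S=73.0000, (K−S)⁺=0.0000, hold=5.9692 ⇒ V=5.9692 continue | (k=4,j=3): S=111.7710, (K−S)⁺=0.0000, hold=0.0000 ⇒ V=0.0000 continue | (k=4,j=4): S=171.1336, (K−S)⁺=0.0000, hold=0.0000 ⇒ V=0.0000 continue  boundary S*=47.6778
step 3: (k=3,j=0): S=38.5313, (K−S)⁺=31.9587, hold=31.1339 ⇒ V=31.9587 exercise | (k=3,j=1): S=58.9956, (K−S)⁺=11.4944, hold=14.6461 ⇒ V=14.6461 continue | (k=3,j=2): S=90.3287, (K−S)⁺=0.0000, hold=3.0999 ⇒ V=3.0999 continue | (k=3,j=3): S=138.3032, (K−S)⁺=0.0000, hold=0.0000 ⇒ V=0.0000 continue  boundary S*=38.5313
step 2: (k=2,j=0): S=47.6778, (K−S)⁺=22.8122, hold=23.4654 ⇒ V=23.4654 continue | (k=2,j=1): S=73.0000, (K−S)⁺=0.0000, hold=9.0597 ⇒ V=9.0597 continue | (k=2,j=2): S=111.7710, (K−S)⁺=0.0000, hold=1.6098 ⇒ V=1.6098 continue  boundary S*=-
step 1: (k=1,j=0): S=58.9956, (K−S)⁺=11.4944, hold=16.4348 ⇒ V=16.4348 continue | (k=1,j=1): S=90.3287, (K−S)⁺=0.0000, hold=5.4598 ⇒ V=5.4598 continue  boundary S*=-
step 0: (k=0,j=0): S=73.0000, (K−S)⁺=0.0000, hold=11.0954 ⇒ V=11.0954 continue  boundary S*=-

price = 11.0954
boundary = - - - 38.5313 47.6778
tree:
11.0954
16.4348 5.4598
23.4654 9.0597 1.6098
31.9587 14.6461 3.0999 0.0000
39.3506 22.8122 5.9692 0.0000 0.0000
45.3244 31.9587 11.4944 0.0000 0.0000 0.0000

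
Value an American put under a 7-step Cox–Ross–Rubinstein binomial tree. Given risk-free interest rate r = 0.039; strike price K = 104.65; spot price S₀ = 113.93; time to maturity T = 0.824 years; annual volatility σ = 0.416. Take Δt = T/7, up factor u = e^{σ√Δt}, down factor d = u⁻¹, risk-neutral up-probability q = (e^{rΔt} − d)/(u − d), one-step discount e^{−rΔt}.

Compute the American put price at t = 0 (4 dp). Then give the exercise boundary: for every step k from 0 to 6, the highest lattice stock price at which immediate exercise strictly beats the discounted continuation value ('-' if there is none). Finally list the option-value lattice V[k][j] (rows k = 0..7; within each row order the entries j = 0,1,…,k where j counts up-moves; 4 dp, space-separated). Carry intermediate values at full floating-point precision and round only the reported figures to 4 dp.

params: Δt=0.11771 u=1.15342 d=0.86699 q=0.48044 e^(-rΔt)=0.99542
t_7 payoffs: 62.6995 48.8404 30.4027 5.8738 0.0000 0.0000 0.0000 0.0000
t_6: node(6,0) S=48.3864 payoff=56.2636 vs cont=55.7843 → 56.2636 [stop]  node(6,1) S=64.3717 payoff=40.2783 vs cont=39.7990 → 40.2783 [stop]  node(6,2) S=85.6380 payoff=19.0120 vs cont=18.5327 → 19.0120 [stop]  node(6,3) S=113.9300 payoff=0.0000 vs cont=3.0378 → 3.0378 [wait]  node(6,4) S=151.5688 payoff=0.0000 vs cont=0.0000 → 0.0000 [wait]  node(6,5) S=201.6421 payoff=0.0000 vs cont=0.0000 → 0.0000 [wait]  node(6,6) S=268.2581 payoff=0.0000 vs cont=0.0000 → 0.0000 [wait]  ⇒ S*(6)=85.6380
t_5: node(5,0) S=55.8096 payoff=48.8404 vs cont=48.3610 → 48.8404 [stop]  node(5,1) S=74.2473 payoff=30.4027 vs cont=29.9234 → 30.4027 [stop]  node(5,2) S=98.7762 payoff=5.8738 vs cont=11.2854 → 11.2854 [wait]  node(5,3) S=131.4086 payoff=0.0000 vs cont=1.5711 → 1.5711 [wait]  node(5,4) S=174.8218 payoff=0.0000 vs cont=0.0000 → 0.0000 [wait]  node(5,5) S=232.5772 payoff=0.0000 vs cont=0.0000 → 0.0000 [wait]  ⇒ S*(5)=74.2473
t_4: node(4,0) S=64.3717 payoff=40.2783 vs cont=39.7990 → 40.2783 [stop]  node(4,1) S=85.6380 payoff=19.0120 vs cont=21.1207 → 21.1207 [wait]  node(4,2) S=113.9300 payoff=0.0000 vs cont=6.5879 → 6.5879 [wait]  node(4,3) S=151.5688 payoff=0.0000 vs cont=0.8125 → 0.8125 [wait]  node(4,4) S=201.6421 payoff=0.0000 vs cont=0.0000 → 0.0000 [wait]  ⇒ S*(4)=64.3717
t_3: node(3,0) S=74.2473 payoff=30.4027 vs cont=30.9318 → 30.9318 [wait]  node(3,1) S=98.7762 payoff=5.8738 vs cont=14.0738 → 14.0738 [wait]  node(3,2) S=131.4086 payoff=0.0000 vs cont=3.7957 → 3.7957 [wait]  node(3,3) S=174.8218 payoff=0.0000 vs cont=0.4202 → 0.4202 [wait]  ⇒ S*(3)=-
t_2: node(2,0) S=85.6380 payoff=19.0120 vs cont=22.7279 → 22.7279 [wait]  node(2,1) S=113.9300 payoff=0.0000 vs cont=9.0939 → 9.0939 [wait]  node(2,2) S=151.5688 payoff=0.0000 vs cont=2.1640 → 2.1640 [wait]  ⇒ S*(2)=-
t_1: node(1,0) S=98.7762 payoff=5.8738 vs cont=16.1034 → 16.1034 [wait]  node(1,1) S=131.4086 payoff=0.0000 vs cont=5.7381 → 5.7381 [wait]  ⇒ S*(1)=-
t_0: node(0,0) S=113.9300 payoff=0.0000 vs cont=11.0725 → 11.0725 [wait]  ⇒ S*(0)=-

price = 11.0725
boundary = - - - - 64.3717 74.2473 85.6380
tree:
11.0725
16.1034 5.7381
22.7279 9.0939 2.1640
30.9318 14.0738 3.7957 0.4202
40.2783 21.1207 6.5879 0.8125 0.0000
48.8404 30.4027 11.2854 1.5711 0.0000 0.0000
56.2636 40.2783 19.0120 3.0378 0.0000 0.0000 0.0000
62.6995 48.8404 30.4027 5.8738 0.0000 0.0000 0.0000 0.0000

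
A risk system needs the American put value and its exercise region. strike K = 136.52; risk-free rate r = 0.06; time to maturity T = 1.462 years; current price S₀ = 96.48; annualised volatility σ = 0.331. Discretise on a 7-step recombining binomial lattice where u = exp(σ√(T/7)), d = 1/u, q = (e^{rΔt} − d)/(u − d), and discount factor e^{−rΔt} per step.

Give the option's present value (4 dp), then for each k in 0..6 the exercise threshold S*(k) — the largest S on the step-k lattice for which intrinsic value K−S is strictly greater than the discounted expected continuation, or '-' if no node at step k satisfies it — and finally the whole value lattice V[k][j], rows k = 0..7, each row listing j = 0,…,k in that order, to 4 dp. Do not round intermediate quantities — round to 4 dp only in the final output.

params: Δt=0.20886 u=1.16331 d=0.85962 q=0.50378 e^(-rΔt)=0.98755
t_7 payoffs: 103.0568 91.2345 75.2356 53.5843 24.2838 0.0000 0.0000 0.0000
t_6: node(6,0) S=38.9281 payoff=97.5919 vs cont=95.8918 → 97.5919 [stop]  node(6,1) S=52.6811 payoff=83.8389 vs cont=82.1388 → 83.8389 [stop]  node(6,2) S=71.2928 payoff=65.2272 vs cont=63.5270 → 65.2272 [stop]  node(6,3) S=96.4800 payoff=40.0400 vs cont=38.3399 → 40.0400 [stop]  node(6,4) S=130.5656 payoff=5.9544 vs cont=11.9001 → 11.9001 [wait]  node(6,5) S=176.6933 payoff=0.0000 vs cont=0.0000 → 0.0000 [wait]  node(6,6) S=239.1176 payoff=0.0000 vs cont=0.0000 → 0.0000 [wait]  ⇒ S*(6)=96.4800
t_5: node(5,0) S=45.2855 payoff=91.2345 vs cont=89.5344 → 91.2345 [stop]  node(5,1) S=61.2844 payoff=75.2356 vs cont=73.5354 → 75.2356 [stop]  node(5,2) S=82.9357 payoff=53.5843 vs cont=51.8842 → 53.5843 [stop]  node(5,3) S=112.2362 payoff=24.2838 vs cont=25.5417 → 25.5417 [wait]  node(5,4) S=151.8883 payoff=0.0000 vs cont=5.8316 → 5.8316 [wait]  node(5,5) S=205.5492 payoff=0.0000 vs cont=0.0000 → 0.0000 [wait]  ⇒ S*(5)=82.9357
t_4: node(4,0) S=52.6811 payoff=83.8389 vs cont=82.1388 → 83.8389 [stop]  node(4,1) S=71.2928 payoff=65.2272 vs cont=63.5270 → 65.2272 [stop]  node(4,2) S=96.4800 payoff=40.0400 vs cont=38.9657 → 40.0400 [stop]  node(4,3) S=130.5656 payoff=5.9544 vs cont=15.4177 → 15.4177 [wait]  node(4,4) S=176.6933 payoff=0.0000 vs cont=2.8577 → 2.8577 [wait]  ⇒ S*(4)=96.4800
t_3: node(3,0) S=61.2844 payoff=75.2356 vs cont=73.5354 → 75.2356 [stop]  node(3,1) S=82.9357 payoff=53.5843 vs cont=51.8842 → 53.5843 [stop]  node(3,2) S=112.2362 payoff=24.2838 vs cont=27.2917 → 27.2917 [wait]  node(3,3) S=151.8883 payoff=0.0000 vs cont=8.9771 → 8.9771 [wait]  ⇒ S*(3)=82.9357
t_2: node(2,0) S=71.2928 payoff=65.2272 vs cont=63.5270 → 65.2272 [stop]  node(2,1) S=96.4800 payoff=40.0400 vs cont=39.8363 → 40.0400 [stop]  node(2,2) S=130.5656 payoff=5.9544 vs cont=17.8402 → 17.8402 [wait]  ⇒ S*(2)=96.4800
t_1: node(1,0) S=82.9357 payoff=53.5843 vs cont=51.8842 → 53.5843 [stop]  node(1,1) S=112.2362 payoff=24.2838 vs cont=28.4969 → 28.4969 [wait]  ⇒ S*(1)=82.9357
t_0: node(0,0) S=96.4800 payoff=40.0400 vs cont=40.4359 → 40.4359 [wait]  ⇒ S*(0)=-

price = 40.4359
boundary = - 82.9357 96.4800 82.9357 96.4800 82.9357 96.4800
tree:
40.4359
53.5843 28.4969
65.2272 40.0400 17.8402
75.2356 53.5843 27.2917 8.9771
83.8389 65.2272 40.0400 15.4177 2.8577
91.2345 75.2356 53.5843 25.5417 5.8316 0.0000
97.5919 83.8389 65.2272 40.0400 11.9001 0.0000 0.0000
103.0568 91.2345 75.2356 53.5843 24.2838 0.0000 0.0000 0.0000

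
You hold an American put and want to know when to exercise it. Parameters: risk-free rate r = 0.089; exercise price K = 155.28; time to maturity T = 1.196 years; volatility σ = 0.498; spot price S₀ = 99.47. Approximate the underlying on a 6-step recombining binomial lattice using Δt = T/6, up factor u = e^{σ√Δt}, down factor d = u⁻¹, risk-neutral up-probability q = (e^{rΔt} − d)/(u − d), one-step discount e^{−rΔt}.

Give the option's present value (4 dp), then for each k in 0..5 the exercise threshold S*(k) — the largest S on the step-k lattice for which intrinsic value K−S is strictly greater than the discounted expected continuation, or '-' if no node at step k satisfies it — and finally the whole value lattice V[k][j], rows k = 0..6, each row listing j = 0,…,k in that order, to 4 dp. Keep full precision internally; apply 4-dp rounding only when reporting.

price = 56.7199
boundary = - 79.6399 99.4700 79.6399 99.4700 124.2377
tree:
56.7199
75.6401 38.6895
91.5169 55.8100 21.9074
104.2286 75.6401 35.7559 7.9859
114.4061 91.5169 55.8100 15.7448 0.0275
122.5546 104.2286 75.6401 31.0423 0.0544 0.0000
129.0787 114.4061 91.5169 55.8100 0.1074 0.0000 0.0000

Δt=0.19933, u=1.24900, d=0.80064, q=0.48456, disc=e^(-rΔt)=0.98242
k=6 terminal: V=max(K-S,0) → 129.0787 114.4061 91.5169 55.8100 0.1074 0.0000 0.0000
k=5: j=0 S=32.7254 intr=122.5546 cont=119.8241 V=122.5546[EX]; j=1 S=51.0514 intr=104.2286 cont=101.4981 V=104.2286[EX]; j=2 S=79.6399 intr=75.6401 cont=72.9096 V=75.6401[EX]; j=3 S=124.2377 intr=31.0423 cont=28.3118 V=31.0423[EX]; j=4 S=193.8101 intr=0.0000 cont=0.0544 V=0.0544[hold]; j=5 S=302.3425 intr=0.0000 cont=0.0000 V=0.0000[hold]  S*(5)=124.2377
k=4: j=0 S=40.8739 intr=114.4061 cont=111.6756 V=114.4061[EX]; j=1 S=63.7631 intr=91.5169 cont=88.7864 V=91.5169[EX]; j=2 S=99.4700 intr=55.8100 cont=53.0795 V=55.8100[EX]; j=3 S=155.1726 intr=0.1074 cont=15.7448 V=15.7448[hold]; j=4 S=242.0682 intr=0.0000 cont=0.0275 V=0.0275[hold]  S*(4)=99.4700
k=3: j=0 S=51.0514 intr=104.2286 cont=101.4981 V=104.2286[EX]; j=1 S=79.6399 intr=75.6401 cont=72.9096 V=75.6401[EX]; j=2 S=124.2377 intr=31.0423 cont=35.7559 V=35.7559[hold]; j=3 S=193.8101 intr=0.0000 cont=7.9859 V=7.9859[hold]  S*(3)=79.6399
k=2: j=0 S=63.7631 intr=91.5169 cont=88.7864 V=91.5169[EX]; j=1 S=99.4700 intr=55.8100 cont=55.3234 V=55.8100[EX]; j=2 S=155.1726 intr=0.1074 cont=21.9074 V=21.9074[hold]  S*(2)=99.4700
k=1: j=0 S=79.6399 intr=75.6401 cont=72.9096 V=75.6401[EX]; j=1 S=124.2377 intr=31.0423 cont=38.6895 V=38.6895[hold]  S*(1)=79.6399
k=0: j=0 S=99.4700 intr=55.8100 cont=56.7199 V=56.7199[hold]  S*(0)=-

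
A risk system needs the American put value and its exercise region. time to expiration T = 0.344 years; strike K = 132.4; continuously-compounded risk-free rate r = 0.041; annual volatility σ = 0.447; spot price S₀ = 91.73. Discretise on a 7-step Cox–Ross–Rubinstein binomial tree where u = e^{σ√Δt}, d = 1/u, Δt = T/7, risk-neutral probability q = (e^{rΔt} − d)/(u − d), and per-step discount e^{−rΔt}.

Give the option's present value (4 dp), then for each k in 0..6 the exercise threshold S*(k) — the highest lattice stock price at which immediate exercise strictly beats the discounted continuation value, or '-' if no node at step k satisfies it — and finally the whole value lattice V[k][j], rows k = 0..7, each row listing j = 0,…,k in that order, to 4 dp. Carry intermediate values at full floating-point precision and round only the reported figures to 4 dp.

price = 40.9785
boundary = - 83.0762 91.7300 83.0762 91.7300 101.2853 111.8360
tree:
40.9785
49.3238 32.3017
57.1613 40.6700 23.5644
64.2593 49.3238 31.6259 15.1161
70.6878 57.1613 40.6700 22.1695 7.7014
76.5097 64.2593 49.3238 31.1147 12.7785 2.3511
81.7824 70.6878 57.1613 40.6700 20.5640 4.5780 0.0000
86.5577 76.5097 64.2593 49.3238 31.1147 8.9144 0.0000 0.0000

Δt=0.04914, u=1.10417, d=0.90566, q=0.48541, disc=e^(-rΔt)=0.99799
k=7 terminal: V=max(K-S,0) → 86.5577 76.5097 64.2593 49.3238 31.1147 8.9144 0.0000 0.0000
k=6: j=0 S=50.6176 intr=81.7824 cont=81.5159 V=81.7824[EX]; j=1 S=61.7122 intr=70.6878 cont=70.4213 V=70.6878[EX]; j=2 S=75.2387 intr=57.1613 cont=56.8948 V=57.1613[EX]; j=3 S=91.7300 intr=40.6700 cont=40.4035 V=40.6700[EX]; j=4 S=111.8360 intr=20.5640 cont=20.2975 V=20.5640[EX]; j=5 S=136.3489 intr=0.0000 cont=4.5780 V=4.5780[hold]; j=6 S=166.2346 intr=0.0000 cont=0.0000 V=0.0000[hold]  S*(6)=111.8360
k=5: j=0 S=55.8903 intr=76.5097 cont=76.2432 V=76.5097[EX]; j=1 S=68.1407 intr=64.2593 cont=63.9928 V=64.2593[EX]; j=2 S=83.0762 intr=49.3238 cont=49.0573 V=49.3238[EX]; j=3 S=101.2853 intr=31.1147 cont=30.8482 V=31.1147[EX]; j=4 S=123.4856 intr=8.9144 cont=12.7785 V=12.7785[hold]; j=5 S=150.5520 intr=0.0000 cont=2.3511 V=2.3511[hold]  S*(5)=101.2853
k=4: j=0 S=61.7122 intr=70.6878 cont=70.4213 V=70.6878[EX]; j=1 S=75.2387 intr=57.1613 cont=56.8948 V=57.1613[EX]; j=2 S=91.7300 intr=40.6700 cont=40.4035 V=40.6700[EX]; j=3 S=111.8360 intr=20.5640 cont=22.1695 V=22.1695[hold]; j=4 S=136.3489 intr=0.0000 cont=7.7014 V=7.7014[hold]  S*(4)=91.7300
k=3: j=0 S=68.1407 intr=64.2593 cont=63.9928 V=64.2593[EX]; j=1 S=83.0762 intr=49.3238 cont=49.0573 V=49.3238[EX]; j=2 S=101.2853 intr=31.1147 cont=31.6259 V=31.6259[hold]; j=3 S=123.4856 intr=8.9144 cont=15.1161 V=15.1161[hold]  S*(3)=83.0762
k=2: j=0 S=75.2387 intr=57.1613 cont=56.8948 V=57.1613[EX]; j=1 S=91.7300 intr=40.6700 cont=40.6512 V=40.6700[EX]; j=2 S=111.8360 intr=20.5640 cont=23.5644 V=23.5644[hold]  S*(2)=91.7300
k=1: j=0 S=83.0762 intr=49.3238 cont=49.0573 V=49.3238[EX]; j=1 S=101.2853 intr=31.1147 cont=32.3017 V=32.3017[hold]  S*(1)=83.0762
k=0: j=0 S=91.7300 intr=40.6700 cont=40.9785 V=40.9785[hold]  S*(0)=-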